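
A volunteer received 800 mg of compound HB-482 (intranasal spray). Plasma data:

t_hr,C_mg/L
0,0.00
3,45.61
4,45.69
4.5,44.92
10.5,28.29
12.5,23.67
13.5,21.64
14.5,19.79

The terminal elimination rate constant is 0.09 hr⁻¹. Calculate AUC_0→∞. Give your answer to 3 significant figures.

Trapezoidal AUC_0→14.5:
  [0→3]: (0.00+45.61)/2 × 3 = 68.415
  [3→4]: (45.61+45.69)/2 × 1 = 45.65
  [4→4.5]: (45.69+44.92)/2 × 0.5 = 22.6525
  [4.5→10.5]: (44.92+28.29)/2 × 6 = 219.63
  [10.5→12.5]: (28.29+23.67)/2 × 2 = 51.96
  [12.5→13.5]: (23.67+21.64)/2 × 1 = 22.655
  [13.5→14.5]: (21.64+19.79)/2 × 1 = 20.715
  Sum = 451.6775 mg/L·hr
Extrapolated tail: C_last / k_e = 19.79 / 0.09 = 219.889
AUC_0→∞ = 451.6775 + 219.889 = 671.5665 mg/L·hr

AUC = 672 mg/L·hr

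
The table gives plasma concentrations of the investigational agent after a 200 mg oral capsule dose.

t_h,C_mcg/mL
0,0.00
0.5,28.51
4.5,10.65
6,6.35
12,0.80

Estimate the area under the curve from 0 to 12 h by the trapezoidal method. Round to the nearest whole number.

AUC = 120 mcg/mL·h

Trapezoidal AUC_0→12:
  [0→0.5]: (0.00+28.51)/2 × 0.5 = 7.1275
  [0.5→4.5]: (28.51+10.65)/2 × 4 = 78.32
  [4.5→6]: (10.65+6.35)/2 × 1.5 = 12.75
  [6→12]: (6.35+0.80)/2 × 6 = 21.45
  Sum = 119.6475 mcg/mL·h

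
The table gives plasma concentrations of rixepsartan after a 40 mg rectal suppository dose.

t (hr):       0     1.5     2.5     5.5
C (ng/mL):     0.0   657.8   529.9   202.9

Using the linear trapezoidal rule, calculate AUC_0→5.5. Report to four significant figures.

Trapezoidal AUC_0→5.5:
  [0→1.5]: (0.0+657.8)/2 × 1.5 = 493.35
  [1.5→2.5]: (657.8+529.9)/2 × 1 = 593.85
  [2.5→5.5]: (529.9+202.9)/2 × 3 = 1099.2
  Sum = 2186.4 ng/mL·hr

AUC = 2186 ng/mL·hr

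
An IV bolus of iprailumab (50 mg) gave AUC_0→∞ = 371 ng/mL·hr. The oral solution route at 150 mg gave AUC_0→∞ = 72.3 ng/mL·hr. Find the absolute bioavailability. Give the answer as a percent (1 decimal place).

F = 6.5%

F = (AUC_ev / D_ev) / (AUC_iv / D_iv)
  = (72.3/150) / (371/50)
  = 0.482 / 7.42 = 0.0650
  = 6.50%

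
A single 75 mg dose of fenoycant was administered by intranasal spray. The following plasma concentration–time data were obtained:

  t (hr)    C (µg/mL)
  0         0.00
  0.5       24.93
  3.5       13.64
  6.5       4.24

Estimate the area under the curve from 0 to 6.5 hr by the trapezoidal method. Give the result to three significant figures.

AUC = 90.9 µg/mL·hr

Trapezoidal AUC_0→6.5:
  [0→0.5]: (0.00+24.93)/2 × 0.5 = 6.2325
  [0.5→3.5]: (24.93+13.64)/2 × 3 = 57.855
  [3.5→6.5]: (13.64+4.24)/2 × 3 = 26.82
  Sum = 90.9075 µg/mL·hr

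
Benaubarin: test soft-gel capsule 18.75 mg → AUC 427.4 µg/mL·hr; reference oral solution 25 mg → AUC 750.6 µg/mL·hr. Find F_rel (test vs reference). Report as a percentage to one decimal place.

F_rel = 75.9%

F_rel = (AUC_test/D_test) / (AUC_ref/D_ref)
      = (427.4/18.75) / (750.6/25)
      = 22.7947 / 30.024 = 0.7592 = 75.92%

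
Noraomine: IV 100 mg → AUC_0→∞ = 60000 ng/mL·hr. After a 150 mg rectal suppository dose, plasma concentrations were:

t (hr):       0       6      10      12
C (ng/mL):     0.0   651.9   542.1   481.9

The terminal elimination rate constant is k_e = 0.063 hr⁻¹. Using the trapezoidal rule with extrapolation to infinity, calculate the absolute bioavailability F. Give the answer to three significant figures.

F = 0.145

Trapezoidal AUC_0→12 (rectal suppository):
  [0→6]: (0.0+651.9)/2 × 6 = 1955.7
  [6→10]: (651.9+542.1)/2 × 4 = 2388.0
  [10→12]: (542.1+481.9)/2 × 2 = 1024.0
  Sum = 5367.7 ng/mL·hr
Tail: C_last/k_e = 481.9/0.063 = 7649.206
AUC_0→∞ (rectal suppository) = 5367.7 + 7649.206 = 13016.906 ng/mL·hr
F = (AUC_ev/D_ev)/(AUC_iv/D_iv) = (13016.906/150)/(60000/100) = 86.7794/600 = 0.1446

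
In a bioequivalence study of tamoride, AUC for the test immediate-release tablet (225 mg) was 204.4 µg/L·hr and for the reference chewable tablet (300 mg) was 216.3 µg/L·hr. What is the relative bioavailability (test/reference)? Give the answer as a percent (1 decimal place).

F_rel = 126.0%

F_rel = (AUC_test/D_test) / (AUC_ref/D_ref)
      = (204.4/225) / (216.3/300)
      = 0.908444 / 0.721 = 1.2600 = 126.00%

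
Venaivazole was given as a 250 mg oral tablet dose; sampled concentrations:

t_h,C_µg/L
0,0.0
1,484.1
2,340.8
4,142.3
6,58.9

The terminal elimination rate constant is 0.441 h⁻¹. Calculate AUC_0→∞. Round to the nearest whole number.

AUC = 1472 µg/L·h

Trapezoidal AUC_0→6:
  [0→1]: (0.0+484.1)/2 × 1 = 242.05
  [1→2]: (484.1+340.8)/2 × 1 = 412.45
  [2→4]: (340.8+142.3)/2 × 2 = 483.1
  [4→6]: (142.3+58.9)/2 × 2 = 201.2
  Sum = 1338.8 µg/L·h
Extrapolated tail: C_last / k_e = 58.9 / 0.441 = 133.560
AUC_0→∞ = 1338.8 + 133.560 = 1472.36 µg/L·h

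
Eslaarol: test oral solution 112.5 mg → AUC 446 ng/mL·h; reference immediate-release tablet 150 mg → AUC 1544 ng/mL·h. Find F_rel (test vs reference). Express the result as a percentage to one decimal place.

F_rel = (AUC_test/D_test) / (AUC_ref/D_ref)
      = (446/112.5) / (1544/150)
      = 3.96444 / 10.2933 = 0.3851 = 38.51%

F_rel = 38.5%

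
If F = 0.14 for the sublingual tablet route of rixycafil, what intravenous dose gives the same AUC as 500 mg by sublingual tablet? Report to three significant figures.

Systemic exposure from an extravascular dose = F × D_ev, so the equivalent IV dose is F × D_ev.
D_iv = F × D_ev = 0.14 × 500 = 70 mg

D_iv = 70.0 mg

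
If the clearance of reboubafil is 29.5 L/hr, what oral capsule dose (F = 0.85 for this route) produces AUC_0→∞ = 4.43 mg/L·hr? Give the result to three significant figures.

Dose = CL × AUC_0→∞ / F
     = 29.5 × 4.43 / 0.85 = 153.747 mg

Dose = 154 mg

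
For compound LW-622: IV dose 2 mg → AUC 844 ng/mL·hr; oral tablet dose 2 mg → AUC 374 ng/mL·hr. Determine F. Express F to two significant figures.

F = (AUC_ev / D_ev) / (AUC_iv / D_iv)
  = (374/2) / (844/2)
  = 187 / 422 = 0.4431

F = 0.44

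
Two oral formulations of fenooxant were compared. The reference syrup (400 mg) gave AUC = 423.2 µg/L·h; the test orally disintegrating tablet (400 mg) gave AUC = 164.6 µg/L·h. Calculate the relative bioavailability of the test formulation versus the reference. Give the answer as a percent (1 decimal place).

F_rel = 38.9%

F_rel = (AUC_test/D_test) / (AUC_ref/D_ref)
      = (164.6/400) / (423.2/400)
      = 0.4115 / 1.058 = 0.3889 = 38.89%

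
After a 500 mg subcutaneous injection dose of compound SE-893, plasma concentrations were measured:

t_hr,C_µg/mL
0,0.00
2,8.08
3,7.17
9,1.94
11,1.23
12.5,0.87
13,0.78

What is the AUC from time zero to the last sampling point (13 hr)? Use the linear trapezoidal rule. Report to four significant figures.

Trapezoidal AUC_0→13:
  [0→2]: (0.00+8.08)/2 × 2 = 8.08
  [2→3]: (8.08+7.17)/2 × 1 = 7.625
  [3→9]: (7.17+1.94)/2 × 6 = 27.33
  [9→11]: (1.94+1.23)/2 × 2 = 3.17
  [11→12.5]: (1.23+0.87)/2 × 1.5 = 1.575
  [12.5→13]: (0.87+0.78)/2 × 0.5 = 0.4125
  Sum = 48.1925 µg/mL·hr

AUC = 48.19 µg/mL·hr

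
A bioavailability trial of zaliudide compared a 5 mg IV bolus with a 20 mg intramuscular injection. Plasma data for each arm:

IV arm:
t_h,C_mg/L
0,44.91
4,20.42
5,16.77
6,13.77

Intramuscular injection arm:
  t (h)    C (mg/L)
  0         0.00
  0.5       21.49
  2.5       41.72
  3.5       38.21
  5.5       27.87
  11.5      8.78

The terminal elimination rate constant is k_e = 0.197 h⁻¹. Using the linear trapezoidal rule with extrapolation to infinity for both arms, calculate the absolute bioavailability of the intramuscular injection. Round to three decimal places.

F = 0.351

Trapezoidal AUC_0→6 (IV):
  [0→4]: (44.91+20.42)/2 × 4 = 130.66
  [4→5]: (20.42+16.77)/2 × 1 = 18.595
  [5→6]: (16.77+13.77)/2 × 1 = 15.27
  Sum = 164.525 mg/L·h
IV tail: 13.77/0.197 = 69.898; AUC_iv,0→∞ = 164.525 + 69.898 = 234.423 mg/L·h
Trapezoidal AUC_0→11.5 (intramuscular injection):
  [0→0.5]: (0.00+21.49)/2 × 0.5 = 5.3725
  [0.5→2.5]: (21.49+41.72)/2 × 2 = 63.21
  [2.5→3.5]: (41.72+38.21)/2 × 1 = 39.965
  [3.5→5.5]: (38.21+27.87)/2 × 2 = 66.08
  [5.5→11.5]: (27.87+8.78)/2 × 6 = 109.95
  Sum = 284.5775 mg/L·h
intramuscular injection tail: 8.78/0.197 = 44.569; AUC_ev,0→∞ = 284.5775 + 44.569 = 329.1465 mg/L·h
F = (AUC_ev/D_ev)/(AUC_iv/D_iv) = (329.1465/20)/(234.423/5) = 16.457325/46.8846 = 0.3510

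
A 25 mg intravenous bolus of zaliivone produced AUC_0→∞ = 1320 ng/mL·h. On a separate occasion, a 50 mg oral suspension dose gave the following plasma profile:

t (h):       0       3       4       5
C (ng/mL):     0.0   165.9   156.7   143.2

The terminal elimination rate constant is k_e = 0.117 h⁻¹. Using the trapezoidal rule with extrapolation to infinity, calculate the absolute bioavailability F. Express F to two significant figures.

Trapezoidal AUC_0→5 (oral suspension):
  [0→3]: (0.0+165.9)/2 × 3 = 248.85
  [3→4]: (165.9+156.7)/2 × 1 = 161.3
  [4→5]: (156.7+143.2)/2 × 1 = 149.95
  Sum = 560.1 ng/mL·h
Tail: C_last/k_e = 143.2/0.117 = 1223.932
AUC_0→∞ (oral suspension) = 560.1 + 1223.932 = 1784.032 ng/mL·h
F = (AUC_ev/D_ev)/(AUC_iv/D_iv) = (1784.032/50)/(1320/25) = 35.68064/52.8 = 0.6758

F = 0.68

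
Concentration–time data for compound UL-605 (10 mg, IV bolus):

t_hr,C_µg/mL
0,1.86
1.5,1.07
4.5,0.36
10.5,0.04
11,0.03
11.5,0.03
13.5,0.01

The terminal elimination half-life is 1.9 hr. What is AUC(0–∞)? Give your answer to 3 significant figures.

Trapezoidal AUC_0→13.5:
  [0→1.5]: (1.86+1.07)/2 × 1.5 = 2.1975
  [1.5→4.5]: (1.07+0.36)/2 × 3 = 2.145
  [4.5→10.5]: (0.36+0.04)/2 × 6 = 1.2
  [10.5→11]: (0.04+0.03)/2 × 0.5 = 0.0175
  [11→11.5]: (0.03+0.03)/2 × 0.5 = 0.015
  [11.5→13.5]: (0.03+0.01)/2 × 2 = 0.04
  Sum = 5.615 µg/mL·hr
k_e = ln2 / t½ = 0.693147 / 1.9 = 0.3648 hr^-1
Extrapolated tail: C_last / k_e = 0.01 / 0.3648 = 0.027
AUC_0→∞ = 5.615 + 0.027 = 5.642 µg/mL·hr

AUC = 5.64 µg/mL·hr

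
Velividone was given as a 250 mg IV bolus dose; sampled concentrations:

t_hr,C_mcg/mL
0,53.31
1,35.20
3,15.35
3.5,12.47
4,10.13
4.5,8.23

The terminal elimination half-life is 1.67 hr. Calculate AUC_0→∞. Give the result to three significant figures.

AUC = 132 mcg/mL·hr

Trapezoidal AUC_0→4.5:
  [0→1]: (53.31+35.20)/2 × 1 = 44.255
  [1→3]: (35.20+15.35)/2 × 2 = 50.55
  [3→3.5]: (15.35+12.47)/2 × 0.5 = 6.955
  [3.5→4]: (12.47+10.13)/2 × 0.5 = 5.65
  [4→4.5]: (10.13+8.23)/2 × 0.5 = 4.59
  Sum = 112.0 mcg/mL·hr
k_e = ln2 / t½ = 0.693147 / 1.67 = 0.4151 hr^-1
Extrapolated tail: C_last / k_e = 8.23 / 0.4151 = 19.827
AUC_0→∞ = 112.0 + 19.827 = 131.827 mcg/mL·hr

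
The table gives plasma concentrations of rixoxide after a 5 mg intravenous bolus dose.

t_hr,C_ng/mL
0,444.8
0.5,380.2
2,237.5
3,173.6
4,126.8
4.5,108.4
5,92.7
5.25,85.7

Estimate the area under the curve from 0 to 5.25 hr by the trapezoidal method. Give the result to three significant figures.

AUC = 1160 ng/mL·hr

Trapezoidal AUC_0→5.25:
  [0→0.5]: (444.8+380.2)/2 × 0.5 = 206.25
  [0.5→2]: (380.2+237.5)/2 × 1.5 = 463.275
  [2→3]: (237.5+173.6)/2 × 1 = 205.55
  [3→4]: (173.6+126.8)/2 × 1 = 150.2
  [4→4.5]: (126.8+108.4)/2 × 0.5 = 58.8
  [4.5→5]: (108.4+92.7)/2 × 0.5 = 50.275
  [5→5.25]: (92.7+85.7)/2 × 0.25 = 22.3
  Sum = 1156.65 ng/mL·hr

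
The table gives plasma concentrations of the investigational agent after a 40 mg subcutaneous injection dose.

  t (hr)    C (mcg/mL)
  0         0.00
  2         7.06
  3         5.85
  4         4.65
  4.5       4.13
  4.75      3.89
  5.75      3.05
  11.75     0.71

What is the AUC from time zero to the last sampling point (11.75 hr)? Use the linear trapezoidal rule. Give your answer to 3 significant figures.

AUC = 36.7 mcg/mL·hr

Trapezoidal AUC_0→11.75:
  [0→2]: (0.00+7.06)/2 × 2 = 7.06
  [2→3]: (7.06+5.85)/2 × 1 = 6.455
  [3→4]: (5.85+4.65)/2 × 1 = 5.25
  [4→4.5]: (4.65+4.13)/2 × 0.5 = 2.195
  [4.5→4.75]: (4.13+3.89)/2 × 0.25 = 1.0025
  [4.75→5.75]: (3.89+3.05)/2 × 1 = 3.47
  [5.75→11.75]: (3.05+0.71)/2 × 6 = 11.28
  Sum = 36.7125 mcg/mL·hr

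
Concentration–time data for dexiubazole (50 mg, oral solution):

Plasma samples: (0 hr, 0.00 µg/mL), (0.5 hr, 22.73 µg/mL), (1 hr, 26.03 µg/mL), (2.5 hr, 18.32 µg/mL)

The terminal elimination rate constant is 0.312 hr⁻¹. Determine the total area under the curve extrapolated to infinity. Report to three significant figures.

Trapezoidal AUC_0→2.5:
  [0→0.5]: (0.00+22.73)/2 × 0.5 = 5.6825
  [0.5→1]: (22.73+26.03)/2 × 0.5 = 12.19
  [1→2.5]: (26.03+18.32)/2 × 1.5 = 33.2625
  Sum = 51.135 µg/mL·hr
Extrapolated tail: C_last / k_e = 18.32 / 0.312 = 58.718
AUC_0→∞ = 51.135 + 58.718 = 109.853 µg/mL·hr

AUC = 110 µg/mL·hr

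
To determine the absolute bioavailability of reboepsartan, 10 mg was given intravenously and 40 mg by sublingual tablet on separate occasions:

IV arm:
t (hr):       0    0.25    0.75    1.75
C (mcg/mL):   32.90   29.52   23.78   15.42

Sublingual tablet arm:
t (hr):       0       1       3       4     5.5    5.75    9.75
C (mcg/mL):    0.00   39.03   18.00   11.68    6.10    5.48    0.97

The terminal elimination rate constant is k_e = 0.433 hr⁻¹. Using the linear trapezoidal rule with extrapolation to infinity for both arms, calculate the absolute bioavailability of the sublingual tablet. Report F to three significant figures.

Trapezoidal AUC_0→1.75 (IV):
  [0→0.25]: (32.90+29.52)/2 × 0.25 = 7.8025
  [0.25→0.75]: (29.52+23.78)/2 × 0.5 = 13.325
  [0.75→1.75]: (23.78+15.42)/2 × 1 = 19.6
  Sum = 40.7275 mcg/mL·hr
IV tail: 15.42/0.433 = 35.612; AUC_iv,0→∞ = 40.7275 + 35.612 = 76.3395 mcg/mL·hr
Trapezoidal AUC_0→9.75 (sublingual tablet):
  [0→1]: (0.00+39.03)/2 × 1 = 19.515
  [1→3]: (39.03+18.00)/2 × 2 = 57.03
  [3→4]: (18.00+11.68)/2 × 1 = 14.84
  [4→5.5]: (11.68+6.10)/2 × 1.5 = 13.335
  [5.5→5.75]: (6.10+5.48)/2 × 0.25 = 1.4475
  [5.75→9.75]: (5.48+0.97)/2 × 4 = 12.9
  Sum = 119.0675 mcg/mL·hr
sublingual tablet tail: 0.97/0.433 = 2.240; AUC_ev,0→∞ = 119.0675 + 2.240 = 121.3075 mcg/mL·hr
F = (AUC_ev/D_ev)/(AUC_iv/D_iv) = (121.3075/40)/(76.3395/10) = 3.0326875/7.63395 = 0.3973

F = 0.397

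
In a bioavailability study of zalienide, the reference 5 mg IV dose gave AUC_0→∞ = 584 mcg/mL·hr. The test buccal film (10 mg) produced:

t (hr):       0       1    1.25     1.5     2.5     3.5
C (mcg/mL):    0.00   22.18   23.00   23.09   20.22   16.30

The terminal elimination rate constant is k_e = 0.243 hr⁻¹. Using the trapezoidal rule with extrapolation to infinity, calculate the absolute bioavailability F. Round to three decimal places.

F = 0.111

Trapezoidal AUC_0→3.5 (buccal film):
  [0→1]: (0.00+22.18)/2 × 1 = 11.09
  [1→1.25]: (22.18+23.00)/2 × 0.25 = 5.6475
  [1.25→1.5]: (23.00+23.09)/2 × 0.25 = 5.76125
  [1.5→2.5]: (23.09+20.22)/2 × 1 = 21.655
  [2.5→3.5]: (20.22+16.30)/2 × 1 = 18.26
  Sum = 62.41375 mcg/mL·hr
Tail: C_last/k_e = 16.30/0.243 = 67.078
AUC_0→∞ (buccal film) = 62.41375 + 67.078 = 129.49175 mcg/mL·hr
F = (AUC_ev/D_ev)/(AUC_iv/D_iv) = (129.49175/10)/(584/5) = 12.949175/116.8 = 0.1109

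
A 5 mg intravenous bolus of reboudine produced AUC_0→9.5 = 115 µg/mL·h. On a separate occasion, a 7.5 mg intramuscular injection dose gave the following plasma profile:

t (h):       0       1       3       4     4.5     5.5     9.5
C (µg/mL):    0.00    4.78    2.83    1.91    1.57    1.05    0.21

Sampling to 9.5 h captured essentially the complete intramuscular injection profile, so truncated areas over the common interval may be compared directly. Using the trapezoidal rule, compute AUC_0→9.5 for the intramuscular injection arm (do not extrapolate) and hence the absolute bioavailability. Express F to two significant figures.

F = 0.099

Trapezoidal AUC_0→9.5 (intramuscular injection):
  [0→1]: (0.00+4.78)/2 × 1 = 2.39
  [1→3]: (4.78+2.83)/2 × 2 = 7.61
  [3→4]: (2.83+1.91)/2 × 1 = 2.37
  [4→4.5]: (1.91+1.57)/2 × 0.5 = 0.87
  [4.5→5.5]: (1.57+1.05)/2 × 1 = 1.31
  [5.5→9.5]: (1.05+0.21)/2 × 4 = 2.52
  Sum = 17.07 µg/mL·h
F = (AUC_ev/D_ev)/(AUC_iv/D_iv) = (17.07/7.5)/(115/5) = 2.276/23 = 0.0990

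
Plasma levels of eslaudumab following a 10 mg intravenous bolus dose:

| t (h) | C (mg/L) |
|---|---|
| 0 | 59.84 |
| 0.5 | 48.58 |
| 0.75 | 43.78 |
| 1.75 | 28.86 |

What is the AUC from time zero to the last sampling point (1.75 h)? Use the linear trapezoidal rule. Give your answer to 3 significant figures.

AUC = 75.0 mg/L·h

Trapezoidal AUC_0→1.75:
  [0→0.5]: (59.84+48.58)/2 × 0.5 = 27.105
  [0.5→0.75]: (48.58+43.78)/2 × 0.25 = 11.545
  [0.75→1.75]: (43.78+28.86)/2 × 1 = 36.32
  Sum = 74.97 mg/L·h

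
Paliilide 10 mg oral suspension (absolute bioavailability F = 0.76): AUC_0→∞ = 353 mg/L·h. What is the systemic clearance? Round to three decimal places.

CL = 0.022 L/h

CL = F × Dose / AUC_0→∞
   = 0.76 × 10 / 353 = 0.0215297 L/h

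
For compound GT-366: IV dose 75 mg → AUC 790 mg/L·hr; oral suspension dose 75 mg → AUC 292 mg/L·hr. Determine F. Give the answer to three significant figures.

F = (AUC_ev / D_ev) / (AUC_iv / D_iv)
  = (292/75) / (790/75)
  = 3.89333 / 10.5333 = 0.3696

F = 0.370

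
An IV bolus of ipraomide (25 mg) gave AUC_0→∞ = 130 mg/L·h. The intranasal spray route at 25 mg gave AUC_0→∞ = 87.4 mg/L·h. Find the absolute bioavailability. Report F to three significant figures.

F = 0.672

F = (AUC_ev / D_ev) / (AUC_iv / D_iv)
  = (87.4/25) / (130/25)
  = 3.496 / 5.2 = 0.6723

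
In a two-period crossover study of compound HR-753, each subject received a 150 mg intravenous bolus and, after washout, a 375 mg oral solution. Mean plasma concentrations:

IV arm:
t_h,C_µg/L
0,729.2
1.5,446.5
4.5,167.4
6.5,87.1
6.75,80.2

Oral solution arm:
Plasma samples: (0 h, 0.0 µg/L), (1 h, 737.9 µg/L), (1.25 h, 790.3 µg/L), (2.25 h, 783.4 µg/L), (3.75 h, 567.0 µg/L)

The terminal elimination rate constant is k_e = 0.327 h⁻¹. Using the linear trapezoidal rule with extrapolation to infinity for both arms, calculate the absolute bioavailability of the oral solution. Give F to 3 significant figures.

Trapezoidal AUC_0→6.75 (IV):
  [0→1.5]: (729.2+446.5)/2 × 1.5 = 881.775
  [1.5→4.5]: (446.5+167.4)/2 × 3 = 920.85
  [4.5→6.5]: (167.4+87.1)/2 × 2 = 254.5
  [6.5→6.75]: (87.1+80.2)/2 × 0.25 = 20.9125
  Sum = 2078.0375 µg/L·h
IV tail: 80.2/0.327 = 245.260; AUC_iv,0→∞ = 2078.0375 + 245.260 = 2323.2975 µg/L·h
Trapezoidal AUC_0→3.75 (oral solution):
  [0→1]: (0.0+737.9)/2 × 1 = 368.95
  [1→1.25]: (737.9+790.3)/2 × 0.25 = 191.025
  [1.25→2.25]: (790.3+783.4)/2 × 1 = 786.85
  [2.25→3.75]: (783.4+567.0)/2 × 1.5 = 1012.8
  Sum = 2359.625 µg/L·h
oral solution tail: 567.0/0.327 = 1733.945; AUC_ev,0→∞ = 2359.625 + 1733.945 = 4093.57 µg/L·h
F = (AUC_ev/D_ev)/(AUC_iv/D_iv) = (4093.57/375)/(2323.2975/150) = 10.9162/15.48865 = 0.7048

F = 0.705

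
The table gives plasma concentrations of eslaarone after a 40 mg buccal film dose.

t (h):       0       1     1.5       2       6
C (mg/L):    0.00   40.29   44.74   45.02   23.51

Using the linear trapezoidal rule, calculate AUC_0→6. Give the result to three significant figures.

Trapezoidal AUC_0→6:
  [0→1]: (0.00+40.29)/2 × 1 = 20.145
  [1→1.5]: (40.29+44.74)/2 × 0.5 = 21.2575
  [1.5→2]: (44.74+45.02)/2 × 0.5 = 22.44
  [2→6]: (45.02+23.51)/2 × 4 = 137.06
  Sum = 200.9025 mg/L·h

AUC = 201 mg/L·h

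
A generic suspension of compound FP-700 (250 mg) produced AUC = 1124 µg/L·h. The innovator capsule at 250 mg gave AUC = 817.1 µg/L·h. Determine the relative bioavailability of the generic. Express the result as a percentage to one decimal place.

F_rel = 137.6%

F_rel = (AUC_test/D_test) / (AUC_ref/D_ref)
      = (1124/250) / (817.1/250)
      = 4.496 / 3.2684 = 1.3756 = 137.56%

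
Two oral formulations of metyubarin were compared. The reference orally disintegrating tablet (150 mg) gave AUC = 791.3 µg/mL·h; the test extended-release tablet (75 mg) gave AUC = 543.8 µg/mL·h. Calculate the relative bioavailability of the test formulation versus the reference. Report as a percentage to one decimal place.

F_rel = 137.4%

F_rel = (AUC_test/D_test) / (AUC_ref/D_ref)
      = (543.8/75) / (791.3/150)
      = 7.25067 / 5.27533 = 1.3744 = 137.44%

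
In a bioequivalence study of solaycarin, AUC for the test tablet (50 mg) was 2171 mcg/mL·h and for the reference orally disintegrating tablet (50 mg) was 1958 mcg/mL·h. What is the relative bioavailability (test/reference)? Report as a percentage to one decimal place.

F_rel = (AUC_test/D_test) / (AUC_ref/D_ref)
      = (2171/50) / (1958/50)
      = 43.42 / 39.16 = 1.1088 = 110.88%

F_rel = 110.9%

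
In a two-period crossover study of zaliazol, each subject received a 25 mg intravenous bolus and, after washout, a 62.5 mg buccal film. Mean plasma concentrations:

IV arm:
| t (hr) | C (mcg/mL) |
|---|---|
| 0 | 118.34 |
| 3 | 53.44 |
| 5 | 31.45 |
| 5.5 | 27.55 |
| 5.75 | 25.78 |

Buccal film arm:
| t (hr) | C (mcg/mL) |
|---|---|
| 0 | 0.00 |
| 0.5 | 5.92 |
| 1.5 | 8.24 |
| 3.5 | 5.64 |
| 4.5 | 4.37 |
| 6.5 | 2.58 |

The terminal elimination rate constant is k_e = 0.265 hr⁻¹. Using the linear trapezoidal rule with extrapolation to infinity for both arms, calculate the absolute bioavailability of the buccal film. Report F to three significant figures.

Trapezoidal AUC_0→5.75 (IV):
  [0→3]: (118.34+53.44)/2 × 3 = 257.67
  [3→5]: (53.44+31.45)/2 × 2 = 84.89
  [5→5.5]: (31.45+27.55)/2 × 0.5 = 14.75
  [5.5→5.75]: (27.55+25.78)/2 × 0.25 = 6.66625
  Sum = 363.97625 mcg/mL·hr
IV tail: 25.78/0.265 = 97.283; AUC_iv,0→∞ = 363.97625 + 97.283 = 461.25925 mcg/mL·hr
Trapezoidal AUC_0→6.5 (buccal film):
  [0→0.5]: (0.00+5.92)/2 × 0.5 = 1.48
  [0.5→1.5]: (5.92+8.24)/2 × 1 = 7.08
  [1.5→3.5]: (8.24+5.64)/2 × 2 = 13.88
  [3.5→4.5]: (5.64+4.37)/2 × 1 = 5.005
  [4.5→6.5]: (4.37+2.58)/2 × 2 = 6.95
  Sum = 34.395 mcg/mL·hr
buccal film tail: 2.58/0.265 = 9.736; AUC_ev,0→∞ = 34.395 + 9.736 = 44.131 mcg/mL·hr
F = (AUC_ev/D_ev)/(AUC_iv/D_iv) = (44.131/62.5)/(461.25925/25) = 0.706096/18.45037 = 0.0383

F = 0.0383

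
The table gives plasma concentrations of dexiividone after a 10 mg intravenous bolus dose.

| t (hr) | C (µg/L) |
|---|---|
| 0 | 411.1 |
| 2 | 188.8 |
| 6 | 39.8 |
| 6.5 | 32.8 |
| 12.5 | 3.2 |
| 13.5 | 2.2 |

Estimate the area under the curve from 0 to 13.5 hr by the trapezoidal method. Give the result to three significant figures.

Trapezoidal AUC_0→13.5:
  [0→2]: (411.1+188.8)/2 × 2 = 599.9
  [2→6]: (188.8+39.8)/2 × 4 = 457.2
  [6→6.5]: (39.8+32.8)/2 × 0.5 = 18.15
  [6.5→12.5]: (32.8+3.2)/2 × 6 = 108.0
  [12.5→13.5]: (3.2+2.2)/2 × 1 = 2.7
  Sum = 1185.95 µg/L·hr

AUC = 1190 µg/L·hr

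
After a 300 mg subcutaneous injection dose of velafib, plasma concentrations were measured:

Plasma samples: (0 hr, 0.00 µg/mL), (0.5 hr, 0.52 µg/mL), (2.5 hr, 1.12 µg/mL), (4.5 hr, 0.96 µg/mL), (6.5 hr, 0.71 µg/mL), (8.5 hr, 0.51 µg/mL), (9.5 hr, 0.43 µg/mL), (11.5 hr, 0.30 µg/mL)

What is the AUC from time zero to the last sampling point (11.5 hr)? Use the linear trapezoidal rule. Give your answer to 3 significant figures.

AUC = 7.94 µg/mL·hr

Trapezoidal AUC_0→11.5:
  [0→0.5]: (0.00+0.52)/2 × 0.5 = 0.13
  [0.5→2.5]: (0.52+1.12)/2 × 2 = 1.64
  [2.5→4.5]: (1.12+0.96)/2 × 2 = 2.08
  [4.5→6.5]: (0.96+0.71)/2 × 2 = 1.67
  [6.5→8.5]: (0.71+0.51)/2 × 2 = 1.22
  [8.5→9.5]: (0.51+0.43)/2 × 1 = 0.47
  [9.5→11.5]: (0.43+0.30)/2 × 2 = 0.73
  Sum = 7.94 µg/mL·hr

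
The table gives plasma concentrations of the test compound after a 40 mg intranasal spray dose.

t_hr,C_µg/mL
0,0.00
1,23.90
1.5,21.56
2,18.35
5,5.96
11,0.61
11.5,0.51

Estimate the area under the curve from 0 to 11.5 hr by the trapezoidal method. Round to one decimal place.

AUC = 89.7 µg/mL·hr

Trapezoidal AUC_0→11.5:
  [0→1]: (0.00+23.90)/2 × 1 = 11.95
  [1→1.5]: (23.90+21.56)/2 × 0.5 = 11.365
  [1.5→2]: (21.56+18.35)/2 × 0.5 = 9.9775
  [2→5]: (18.35+5.96)/2 × 3 = 36.465
  [5→11]: (5.96+0.61)/2 × 6 = 19.71
  [11→11.5]: (0.61+0.51)/2 × 0.5 = 0.28
  Sum = 89.7475 µg/mL·hr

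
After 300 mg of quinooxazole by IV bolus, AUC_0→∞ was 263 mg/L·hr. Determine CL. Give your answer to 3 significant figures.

CL = 1.14 L/hr

CL = Dose_iv / AUC_0→∞
   = 300 / 263 = 1.14068 L/hr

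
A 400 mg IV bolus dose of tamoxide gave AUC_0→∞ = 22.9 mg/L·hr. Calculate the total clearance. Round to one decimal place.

CL = Dose_iv / AUC_0→∞
   = 400 / 22.9 = 17.4672 L/hr

CL = 17.5 L/hr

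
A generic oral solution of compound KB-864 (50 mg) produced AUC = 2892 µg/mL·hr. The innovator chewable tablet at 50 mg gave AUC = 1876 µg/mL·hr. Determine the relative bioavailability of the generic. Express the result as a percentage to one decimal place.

F_rel = 154.2%

F_rel = (AUC_test/D_test) / (AUC_ref/D_ref)
      = (2892/50) / (1876/50)
      = 57.84 / 37.52 = 1.5416 = 154.16%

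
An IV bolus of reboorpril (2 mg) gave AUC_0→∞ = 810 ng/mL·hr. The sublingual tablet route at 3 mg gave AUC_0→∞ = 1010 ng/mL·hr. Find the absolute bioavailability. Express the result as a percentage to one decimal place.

F = 83.1%

F = (AUC_ev / D_ev) / (AUC_iv / D_iv)
  = (1010/3) / (810/2)
  = 336.667 / 405 = 0.8313
  = 83.13%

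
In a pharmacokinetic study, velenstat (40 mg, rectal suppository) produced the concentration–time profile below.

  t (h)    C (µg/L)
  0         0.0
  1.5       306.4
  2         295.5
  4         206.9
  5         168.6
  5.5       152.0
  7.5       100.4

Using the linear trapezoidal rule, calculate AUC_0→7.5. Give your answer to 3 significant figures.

AUC = 1400 µg/L·h

Trapezoidal AUC_0→7.5:
  [0→1.5]: (0.0+306.4)/2 × 1.5 = 229.8
  [1.5→2]: (306.4+295.5)/2 × 0.5 = 150.475
  [2→4]: (295.5+206.9)/2 × 2 = 502.4
  [4→5]: (206.9+168.6)/2 × 1 = 187.75
  [5→5.5]: (168.6+152.0)/2 × 0.5 = 80.15
  [5.5→7.5]: (152.0+100.4)/2 × 2 = 252.4
  Sum = 1402.975 µg/L·h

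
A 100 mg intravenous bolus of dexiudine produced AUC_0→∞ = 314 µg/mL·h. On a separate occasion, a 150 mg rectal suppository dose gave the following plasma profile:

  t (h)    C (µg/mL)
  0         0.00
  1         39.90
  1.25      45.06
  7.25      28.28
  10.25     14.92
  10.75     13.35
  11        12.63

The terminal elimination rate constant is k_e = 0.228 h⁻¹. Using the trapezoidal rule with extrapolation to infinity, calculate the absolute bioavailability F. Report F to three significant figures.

Trapezoidal AUC_0→11 (rectal suppository):
  [0→1]: (0.00+39.90)/2 × 1 = 19.95
  [1→1.25]: (39.90+45.06)/2 × 0.25 = 10.62
  [1.25→7.25]: (45.06+28.28)/2 × 6 = 220.02
  [7.25→10.25]: (28.28+14.92)/2 × 3 = 64.8
  [10.25→10.75]: (14.92+13.35)/2 × 0.5 = 7.0675
  [10.75→11]: (13.35+12.63)/2 × 0.25 = 3.2475
  Sum = 325.705 µg/mL·h
Tail: C_last/k_e = 12.63/0.228 = 55.395
AUC_0→∞ (rectal suppository) = 325.705 + 55.395 = 381.1 µg/mL·h
F = (AUC_ev/D_ev)/(AUC_iv/D_iv) = (381.1/150)/(314/100) = 2.54067/3.14 = 0.8091

F = 0.809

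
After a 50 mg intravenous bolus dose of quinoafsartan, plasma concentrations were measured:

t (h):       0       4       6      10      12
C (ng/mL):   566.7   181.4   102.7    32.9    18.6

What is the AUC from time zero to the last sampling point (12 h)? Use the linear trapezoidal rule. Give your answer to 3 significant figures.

Trapezoidal AUC_0→12:
  [0→4]: (566.7+181.4)/2 × 4 = 1496.2
  [4→6]: (181.4+102.7)/2 × 2 = 284.1
  [6→10]: (102.7+32.9)/2 × 4 = 271.2
  [10→12]: (32.9+18.6)/2 × 2 = 51.5
  Sum = 2103.0 ng/mL·h

AUC = 2100 ng/mL·h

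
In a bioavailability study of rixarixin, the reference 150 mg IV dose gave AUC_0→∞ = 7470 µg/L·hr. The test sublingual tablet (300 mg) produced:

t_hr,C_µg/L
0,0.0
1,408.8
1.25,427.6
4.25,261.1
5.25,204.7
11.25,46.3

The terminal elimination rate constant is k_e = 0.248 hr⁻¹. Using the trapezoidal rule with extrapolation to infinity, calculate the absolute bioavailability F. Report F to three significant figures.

Trapezoidal AUC_0→11.25 (sublingual tablet):
  [0→1]: (0.0+408.8)/2 × 1 = 204.4
  [1→1.25]: (408.8+427.6)/2 × 0.25 = 104.55
  [1.25→4.25]: (427.6+261.1)/2 × 3 = 1033.05
  [4.25→5.25]: (261.1+204.7)/2 × 1 = 232.9
  [5.25→11.25]: (204.7+46.3)/2 × 6 = 753.0
  Sum = 2327.9 µg/L·hr
Tail: C_last/k_e = 46.3/0.248 = 186.694
AUC_0→∞ (sublingual tablet) = 2327.9 + 186.694 = 2514.594 µg/L·hr
F = (AUC_ev/D_ev)/(AUC_iv/D_iv) = (2514.594/300)/(7470/150) = 8.38198/49.8 = 0.1683

F = 0.168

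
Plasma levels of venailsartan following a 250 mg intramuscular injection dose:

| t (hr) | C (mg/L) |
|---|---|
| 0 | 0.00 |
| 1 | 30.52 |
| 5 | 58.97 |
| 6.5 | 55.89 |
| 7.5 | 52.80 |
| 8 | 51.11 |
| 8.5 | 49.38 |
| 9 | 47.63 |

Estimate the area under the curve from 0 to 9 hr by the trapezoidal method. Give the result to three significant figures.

Trapezoidal AUC_0→9:
  [0→1]: (0.00+30.52)/2 × 1 = 15.26
  [1→5]: (30.52+58.97)/2 × 4 = 178.98
  [5→6.5]: (58.97+55.89)/2 × 1.5 = 86.145
  [6.5→7.5]: (55.89+52.80)/2 × 1 = 54.345
  [7.5→8]: (52.80+51.11)/2 × 0.5 = 25.9775
  [8→8.5]: (51.11+49.38)/2 × 0.5 = 25.1225
  [8.5→9]: (49.38+47.63)/2 × 0.5 = 24.2525
  Sum = 410.0825 mg/L·hr

AUC = 410 mg/L·hr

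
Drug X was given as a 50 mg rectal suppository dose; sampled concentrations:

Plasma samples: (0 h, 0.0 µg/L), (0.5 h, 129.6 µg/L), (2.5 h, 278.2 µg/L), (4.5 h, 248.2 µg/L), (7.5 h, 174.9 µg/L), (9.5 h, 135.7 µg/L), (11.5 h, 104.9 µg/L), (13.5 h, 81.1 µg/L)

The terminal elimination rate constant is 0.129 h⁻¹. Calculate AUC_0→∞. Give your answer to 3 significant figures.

AUC = 2970 µg/L·h

Trapezoidal AUC_0→13.5:
  [0→0.5]: (0.0+129.6)/2 × 0.5 = 32.4
  [0.5→2.5]: (129.6+278.2)/2 × 2 = 407.8
  [2.5→4.5]: (278.2+248.2)/2 × 2 = 526.4
  [4.5→7.5]: (248.2+174.9)/2 × 3 = 634.65
  [7.5→9.5]: (174.9+135.7)/2 × 2 = 310.6
  [9.5→11.5]: (135.7+104.9)/2 × 2 = 240.6
  [11.5→13.5]: (104.9+81.1)/2 × 2 = 186.0
  Sum = 2338.45 µg/L·h
Extrapolated tail: C_last / k_e = 81.1 / 0.129 = 628.682
AUC_0→∞ = 2338.45 + 628.682 = 2967.132 µg/L·h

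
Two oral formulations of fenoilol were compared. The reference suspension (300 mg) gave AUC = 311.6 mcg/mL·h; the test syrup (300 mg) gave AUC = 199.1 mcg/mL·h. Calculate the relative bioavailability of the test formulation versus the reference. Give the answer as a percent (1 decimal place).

F_rel = 63.9%

F_rel = (AUC_test/D_test) / (AUC_ref/D_ref)
      = (199.1/300) / (311.6/300)
      = 0.663667 / 1.03867 = 0.6390 = 63.90%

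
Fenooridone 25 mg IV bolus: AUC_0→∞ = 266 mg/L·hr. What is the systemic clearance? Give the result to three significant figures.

CL = Dose_iv / AUC_0→∞
   = 25 / 266 = 0.093985 L/hr

CL = 0.0940 L/hr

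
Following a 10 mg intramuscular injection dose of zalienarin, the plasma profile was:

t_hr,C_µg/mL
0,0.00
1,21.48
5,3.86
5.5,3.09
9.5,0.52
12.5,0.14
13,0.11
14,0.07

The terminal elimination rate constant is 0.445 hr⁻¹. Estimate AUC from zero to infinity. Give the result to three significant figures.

Trapezoidal AUC_0→14:
  [0→1]: (0.00+21.48)/2 × 1 = 10.74
  [1→5]: (21.48+3.86)/2 × 4 = 50.68
  [5→5.5]: (3.86+3.09)/2 × 0.5 = 1.7375
  [5.5→9.5]: (3.09+0.52)/2 × 4 = 7.22
  [9.5→12.5]: (0.52+0.14)/2 × 3 = 0.99
  [12.5→13]: (0.14+0.11)/2 × 0.5 = 0.0625
  [13→14]: (0.11+0.07)/2 × 1 = 0.09
  Sum = 71.52 µg/mL·hr
Extrapolated tail: C_last / k_e = 0.07 / 0.445 = 0.157
AUC_0→∞ = 71.52 + 0.157 = 71.677 µg/mL·hr

AUC = 71.7 µg/mL·hr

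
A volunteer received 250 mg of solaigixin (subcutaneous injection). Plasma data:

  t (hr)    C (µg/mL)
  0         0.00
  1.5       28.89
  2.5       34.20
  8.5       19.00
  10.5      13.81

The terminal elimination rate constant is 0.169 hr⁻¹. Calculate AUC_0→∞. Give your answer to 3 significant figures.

Trapezoidal AUC_0→10.5:
  [0→1.5]: (0.00+28.89)/2 × 1.5 = 21.6675
  [1.5→2.5]: (28.89+34.20)/2 × 1 = 31.545
  [2.5→8.5]: (34.20+19.00)/2 × 6 = 159.6
  [8.5→10.5]: (19.00+13.81)/2 × 2 = 32.81
  Sum = 245.6225 µg/mL·hr
Extrapolated tail: C_last / k_e = 13.81 / 0.169 = 81.716
AUC_0→∞ = 245.6225 + 81.716 = 327.3385 µg/mL·hr

AUC = 327 µg/mL·hr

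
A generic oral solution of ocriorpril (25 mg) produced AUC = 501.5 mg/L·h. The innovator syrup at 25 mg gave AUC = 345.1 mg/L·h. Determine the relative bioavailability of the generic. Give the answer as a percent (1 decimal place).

F_rel = (AUC_test/D_test) / (AUC_ref/D_ref)
      = (501.5/25) / (345.1/25)
      = 20.06 / 13.804 = 1.4532 = 145.32%

F_rel = 145.3%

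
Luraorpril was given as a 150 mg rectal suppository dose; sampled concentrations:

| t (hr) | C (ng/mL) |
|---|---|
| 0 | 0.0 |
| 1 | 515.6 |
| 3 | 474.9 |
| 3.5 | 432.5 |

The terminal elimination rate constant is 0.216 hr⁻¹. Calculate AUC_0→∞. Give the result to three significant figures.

AUC = 3480 ng/mL·hr

Trapezoidal AUC_0→3.5:
  [0→1]: (0.0+515.6)/2 × 1 = 257.8
  [1→3]: (515.6+474.9)/2 × 2 = 990.5
  [3→3.5]: (474.9+432.5)/2 × 0.5 = 226.85
  Sum = 1475.15 ng/mL·hr
Extrapolated tail: C_last / k_e = 432.5 / 0.216 = 2002.315
AUC_0→∞ = 1475.15 + 2002.315 = 3477.465 ng/mL·hr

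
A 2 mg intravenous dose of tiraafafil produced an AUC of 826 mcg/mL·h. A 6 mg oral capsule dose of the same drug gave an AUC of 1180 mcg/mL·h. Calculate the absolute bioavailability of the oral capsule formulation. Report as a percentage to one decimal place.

F = 47.6%

F = (AUC_ev / D_ev) / (AUC_iv / D_iv)
  = (1180/6) / (826/2)
  = 196.667 / 413 = 0.4762
  = 47.62%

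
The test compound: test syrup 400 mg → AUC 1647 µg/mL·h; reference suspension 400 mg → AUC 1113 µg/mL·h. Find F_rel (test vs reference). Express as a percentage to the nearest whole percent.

F_rel = (AUC_test/D_test) / (AUC_ref/D_ref)
      = (1647/400) / (1113/400)
      = 4.1175 / 2.7825 = 1.4798 = 147.98%

F_rel = 148%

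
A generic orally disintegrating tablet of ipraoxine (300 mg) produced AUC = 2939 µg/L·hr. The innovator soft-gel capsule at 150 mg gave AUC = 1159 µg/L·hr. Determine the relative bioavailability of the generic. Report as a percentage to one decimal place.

F_rel = 126.8%

F_rel = (AUC_test/D_test) / (AUC_ref/D_ref)
      = (2939/300) / (1159/150)
      = 9.79667 / 7.72667 = 1.2679 = 126.79%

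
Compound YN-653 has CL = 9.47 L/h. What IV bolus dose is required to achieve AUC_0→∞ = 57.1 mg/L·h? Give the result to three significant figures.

Dose = 541 mg

Dose_iv = CL × AUC_0→∞
     = 9.47 × 57.1 = 540.737 mg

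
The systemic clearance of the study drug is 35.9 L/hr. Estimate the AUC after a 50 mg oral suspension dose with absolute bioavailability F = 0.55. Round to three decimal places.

AUC = 0.766 mg/L·hr

AUC_0→∞ = F × Dose / CL
        = 0.55 × 50 / 35.9 = 0.766017 mg/L·hr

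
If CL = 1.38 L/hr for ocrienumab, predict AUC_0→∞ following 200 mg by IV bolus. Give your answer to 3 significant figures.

AUC = 145 mg/L·hr

AUC_0→∞ = Dose_iv / CL
        = 200 / 1.38 = 144.928 mg/L·hr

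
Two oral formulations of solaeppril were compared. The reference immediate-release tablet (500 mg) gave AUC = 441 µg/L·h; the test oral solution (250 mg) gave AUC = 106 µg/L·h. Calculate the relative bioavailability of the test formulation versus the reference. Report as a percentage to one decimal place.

F_rel = 48.1%

F_rel = (AUC_test/D_test) / (AUC_ref/D_ref)
      = (106/250) / (441/500)
      = 0.424 / 0.882 = 0.4807 = 48.07%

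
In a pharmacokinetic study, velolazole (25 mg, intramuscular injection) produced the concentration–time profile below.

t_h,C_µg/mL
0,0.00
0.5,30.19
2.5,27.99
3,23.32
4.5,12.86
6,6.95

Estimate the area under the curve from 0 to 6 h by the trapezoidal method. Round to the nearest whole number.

Trapezoidal AUC_0→6:
  [0→0.5]: (0.00+30.19)/2 × 0.5 = 7.5475
  [0.5→2.5]: (30.19+27.99)/2 × 2 = 58.18
  [2.5→3]: (27.99+23.32)/2 × 0.5 = 12.8275
  [3→4.5]: (23.32+12.86)/2 × 1.5 = 27.135
  [4.5→6]: (12.86+6.95)/2 × 1.5 = 14.8575
  Sum = 120.5475 µg/mL·h

AUC = 121 µg/mL·h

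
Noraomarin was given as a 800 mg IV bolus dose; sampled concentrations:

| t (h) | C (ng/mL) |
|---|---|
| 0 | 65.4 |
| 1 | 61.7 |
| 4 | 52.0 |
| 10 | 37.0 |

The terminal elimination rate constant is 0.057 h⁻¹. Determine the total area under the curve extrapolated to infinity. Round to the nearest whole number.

Trapezoidal AUC_0→10:
  [0→1]: (65.4+61.7)/2 × 1 = 63.55
  [1→4]: (61.7+52.0)/2 × 3 = 170.55
  [4→10]: (52.0+37.0)/2 × 6 = 267.0
  Sum = 501.1 ng/mL·h
Extrapolated tail: C_last / k_e = 37.0 / 0.057 = 649.123
AUC_0→∞ = 501.1 + 649.123 = 1150.223 ng/mL·h

AUC = 1150 ng/mL·h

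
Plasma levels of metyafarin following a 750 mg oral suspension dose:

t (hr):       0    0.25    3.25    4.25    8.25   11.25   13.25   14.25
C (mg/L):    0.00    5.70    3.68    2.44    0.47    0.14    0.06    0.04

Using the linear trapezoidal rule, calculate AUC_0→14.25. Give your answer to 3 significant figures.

AUC = 24.8 mg/L·hr

Trapezoidal AUC_0→14.25:
  [0→0.25]: (0.00+5.70)/2 × 0.25 = 0.7125
  [0.25→3.25]: (5.70+3.68)/2 × 3 = 14.07
  [3.25→4.25]: (3.68+2.44)/2 × 1 = 3.06
  [4.25→8.25]: (2.44+0.47)/2 × 4 = 5.82
  [8.25→11.25]: (0.47+0.14)/2 × 3 = 0.915
  [11.25→13.25]: (0.14+0.06)/2 × 2 = 0.2
  [13.25→14.25]: (0.06+0.04)/2 × 1 = 0.05
  Sum = 24.8275 mg/L·hr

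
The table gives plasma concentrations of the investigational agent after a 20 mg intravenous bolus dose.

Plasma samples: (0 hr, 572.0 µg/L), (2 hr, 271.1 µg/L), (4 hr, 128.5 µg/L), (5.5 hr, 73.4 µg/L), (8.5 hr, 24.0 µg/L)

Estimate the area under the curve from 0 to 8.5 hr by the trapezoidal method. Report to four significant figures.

AUC = 1540 µg/L·hr

Trapezoidal AUC_0→8.5:
  [0→2]: (572.0+271.1)/2 × 2 = 843.1
  [2→4]: (271.1+128.5)/2 × 2 = 399.6
  [4→5.5]: (128.5+73.4)/2 × 1.5 = 151.425
  [5.5→8.5]: (73.4+24.0)/2 × 3 = 146.1
  Sum = 1540.225 µg/L·hr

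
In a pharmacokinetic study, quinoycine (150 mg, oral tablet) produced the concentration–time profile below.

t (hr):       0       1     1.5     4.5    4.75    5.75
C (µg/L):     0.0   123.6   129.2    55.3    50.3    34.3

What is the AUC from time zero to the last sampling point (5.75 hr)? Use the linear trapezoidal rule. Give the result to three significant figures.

Trapezoidal AUC_0→5.75:
  [0→1]: (0.0+123.6)/2 × 1 = 61.8
  [1→1.5]: (123.6+129.2)/2 × 0.5 = 63.2
  [1.5→4.5]: (129.2+55.3)/2 × 3 = 276.75
  [4.5→4.75]: (55.3+50.3)/2 × 0.25 = 13.2
  [4.75→5.75]: (50.3+34.3)/2 × 1 = 42.3
  Sum = 457.25 µg/L·hr

AUC = 457 µg/L·hr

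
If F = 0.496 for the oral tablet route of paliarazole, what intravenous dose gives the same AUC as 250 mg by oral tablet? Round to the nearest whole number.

Systemic exposure from an extravascular dose = F × D_ev, so the equivalent IV dose is F × D_ev.
D_iv = F × D_ev = 0.496 × 250 = 124 mg

D_iv = 124 mg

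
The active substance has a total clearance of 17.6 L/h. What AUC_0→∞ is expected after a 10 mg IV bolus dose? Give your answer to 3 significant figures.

AUC_0→∞ = Dose_iv / CL
        = 10 / 17.6 = 0.568182 mg/L·h

AUC = 0.568 mg/L·h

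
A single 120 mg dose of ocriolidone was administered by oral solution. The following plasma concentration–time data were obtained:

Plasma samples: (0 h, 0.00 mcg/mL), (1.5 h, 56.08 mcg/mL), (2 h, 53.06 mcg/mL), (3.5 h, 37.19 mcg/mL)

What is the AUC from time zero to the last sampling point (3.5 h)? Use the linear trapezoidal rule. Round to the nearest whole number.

Trapezoidal AUC_0→3.5:
  [0→1.5]: (0.00+56.08)/2 × 1.5 = 42.06
  [1.5→2]: (56.08+53.06)/2 × 0.5 = 27.285
  [2→3.5]: (53.06+37.19)/2 × 1.5 = 67.6875
  Sum = 137.0325 mcg/mL·h

AUC = 137 mcg/mL·h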